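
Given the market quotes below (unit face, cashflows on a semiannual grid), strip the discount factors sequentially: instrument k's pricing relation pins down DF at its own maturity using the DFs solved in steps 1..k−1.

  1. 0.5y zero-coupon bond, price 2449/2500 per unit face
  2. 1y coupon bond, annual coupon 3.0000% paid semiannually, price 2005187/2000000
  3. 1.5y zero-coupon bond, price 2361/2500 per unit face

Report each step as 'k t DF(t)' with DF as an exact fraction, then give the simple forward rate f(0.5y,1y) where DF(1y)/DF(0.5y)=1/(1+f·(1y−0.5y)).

1 1/2 2449/2500
2 1 9733/10000
3 3/2 2361/2500
f(0.5y,1y) = ((2449/2500)/(9733/10000) − 1)/(1/2) = 126/9733 ≈ 1.2946%

step 1 [0.5y] zero: DF = P = 2449/2500 ≈ 0.979600
step 2 [1y] bond c/2=3/200: DF=(2005187/2000000 − 3/200·(0.979600))/(1+3/200) = 9733/10000 ≈ 0.973300
step 3 [1.5y] zero: DF = P = 2361/2500 ≈ 0.944400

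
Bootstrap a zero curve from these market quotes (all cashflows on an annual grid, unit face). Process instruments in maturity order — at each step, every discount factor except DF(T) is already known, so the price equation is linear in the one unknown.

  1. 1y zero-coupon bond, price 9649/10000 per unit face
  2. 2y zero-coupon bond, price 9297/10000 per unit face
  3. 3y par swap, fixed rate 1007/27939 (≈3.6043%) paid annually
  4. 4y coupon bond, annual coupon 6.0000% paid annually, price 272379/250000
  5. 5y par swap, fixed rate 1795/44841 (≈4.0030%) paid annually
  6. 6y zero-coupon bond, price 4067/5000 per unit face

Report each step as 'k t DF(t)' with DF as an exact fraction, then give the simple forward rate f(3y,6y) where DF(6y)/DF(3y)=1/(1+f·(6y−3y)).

step 1 [1y] zero: DF = P = 9649/10000 ≈ 0.964900
step 2 [2y] zero: DF = P = 9297/10000 ≈ 0.929700
step 3 [3y] swap r/1=1007/27939: DF=(1 − 1007/27939·(0.964900+0.929700))/(1+1007/27939) = 8993/10000 ≈ 0.899300
step 4 [4y] bond c/1=3/50: DF=(272379/250000 − 3/50·(0.964900+0.929700+0.899300))/(1+3/50) = 8697/10000 ≈ 0.869700
step 5 [5y] swap r/1=1795/44841: DF=(1 − 1795/44841·(0.964900+0.929700+0.899300+0.869700))/(1+1795/44841) = 1641/2000 ≈ 0.820500
step 6 [6y] zero: DF = P = 4067/5000 ≈ 0.813400

1 1 9649/10000
2 2 9297/10000
3 3 8993/10000
4 4 8697/10000
5 5 1641/2000
6 6 4067/5000
f(3y,6y) = ((8993/10000)/(4067/5000) − 1)/(3) = 859/24402 ≈ 3.5202%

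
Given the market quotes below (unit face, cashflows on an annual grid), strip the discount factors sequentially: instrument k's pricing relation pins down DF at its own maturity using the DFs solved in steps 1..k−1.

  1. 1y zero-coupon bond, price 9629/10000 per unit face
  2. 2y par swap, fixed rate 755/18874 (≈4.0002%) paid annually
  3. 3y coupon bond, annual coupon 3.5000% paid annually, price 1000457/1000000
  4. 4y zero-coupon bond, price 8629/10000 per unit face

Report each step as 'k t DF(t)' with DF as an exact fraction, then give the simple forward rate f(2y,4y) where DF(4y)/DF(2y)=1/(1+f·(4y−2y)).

step 1 [1y] zero: DF = P = 9629/10000 ≈ 0.962900
step 2 [2y] swap r/1=755/18874: DF=(1 − 755/18874·(0.962900))/(1+755/18874) = 1849/2000 ≈ 0.924500
step 3 [3y] bond c/1=7/200: DF=(1000457/1000000 − 7/200·(0.962900+0.924500))/(1+7/200) = 2257/2500 ≈ 0.902800
step 4 [4y] zero: DF = P = 8629/10000 ≈ 0.862900

1 1 9629/10000
2 2 1849/2000
3 3 2257/2500
4 4 8629/10000
f(2y,4y) = ((1849/2000)/(8629/10000) − 1)/(2) = 308/8629 ≈ 3.5694%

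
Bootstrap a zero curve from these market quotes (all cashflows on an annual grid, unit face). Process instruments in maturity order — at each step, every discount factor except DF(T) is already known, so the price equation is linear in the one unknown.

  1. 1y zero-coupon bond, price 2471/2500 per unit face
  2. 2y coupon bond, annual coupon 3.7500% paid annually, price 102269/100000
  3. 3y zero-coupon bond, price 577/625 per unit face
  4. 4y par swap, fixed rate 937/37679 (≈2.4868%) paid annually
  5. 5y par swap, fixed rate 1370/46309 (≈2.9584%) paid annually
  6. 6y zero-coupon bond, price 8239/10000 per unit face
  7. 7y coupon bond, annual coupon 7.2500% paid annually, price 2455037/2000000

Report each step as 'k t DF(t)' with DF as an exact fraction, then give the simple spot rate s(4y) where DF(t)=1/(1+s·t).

1 1 2471/2500
2 2 19/20
3 3 577/625
4 4 9063/10000
5 5 863/1000
6 6 8239/10000
7 7 3879/5000
s(4y) = (1/(9063/10000) − 1)/(4) = 937/36252 ≈ 2.5847%

step 1 [1y] zero: DF = P = 2471/2500 ≈ 0.988400
step 2 [2y] bond c/1=3/80: DF=(102269/100000 − 3/80·(0.988400))/(1+3/80) = 19/20 ≈ 0.950000
step 3 [3y] zero: DF = P = 577/625 ≈ 0.923200
step 4 [4y] swap r/1=937/37679: DF=(1 − 937/37679·(0.988400+0.950000+0.923200))/(1+937/37679) = 9063/10000 ≈ 0.906300
step 5 [5y] swap r/1=1370/46309: DF=(1 − 1370/46309·(0.988400+0.950000+0.923200+0.906300))/(1+1370/46309) = 863/1000 ≈ 0.863000
step 6 [6y] zero: DF = P = 8239/10000 ≈ 0.823900
step 7 [7y] bond c/1=29/400: DF=(2455037/2000000 − 29/400·(0.988400+0.950000+0.923200+0.906300+0.863000+0.823900))/(1+29/400) = 3879/5000 ≈ 0.775800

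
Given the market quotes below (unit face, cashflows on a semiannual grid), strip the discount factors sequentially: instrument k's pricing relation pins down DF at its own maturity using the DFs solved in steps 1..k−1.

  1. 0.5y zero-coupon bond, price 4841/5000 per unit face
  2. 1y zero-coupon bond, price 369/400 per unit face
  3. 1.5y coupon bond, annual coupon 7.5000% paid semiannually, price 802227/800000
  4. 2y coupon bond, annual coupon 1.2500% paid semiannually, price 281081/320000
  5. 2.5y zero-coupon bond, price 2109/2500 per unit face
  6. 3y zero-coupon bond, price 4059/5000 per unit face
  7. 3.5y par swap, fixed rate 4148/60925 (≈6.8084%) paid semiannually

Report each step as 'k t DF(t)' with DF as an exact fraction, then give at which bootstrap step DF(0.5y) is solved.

step 1 [0.5y] zero: DF = P = 4841/5000 ≈ 0.968200
step 2 [1y] zero: DF = P = 369/400 ≈ 0.922500
step 3 [1.5y] bond c/2=3/80: DF=(802227/800000 − 3/80·(0.968200+0.922500))/(1+3/80) = 4491/5000 ≈ 0.898200
step 4 [2y] bond c/2=1/160: DF=(281081/320000 − 1/160·(0.968200+0.922500+0.898200))/(1+1/160) = 2139/2500 ≈ 0.855600
step 5 [2.5y] zero: DF = P = 2109/2500 ≈ 0.843600
step 6 [3y] zero: DF = P = 4059/5000 ≈ 0.811800
step 7 [3.5y] swap r/2=2074/60925: DF=(1 − 2074/60925·(0.968200+0.922500+0.898200+0.855600+0.843600+0.811800))/(1+2074/60925) = 3963/5000 ≈ 0.792600

1 1/2 4841/5000
2 1 369/400
3 3/2 4491/5000
4 2 2139/2500
5 5/2 2109/2500
6 3 4059/5000
7 7/2 3963/5000
DF(0.5y) is solved at step 1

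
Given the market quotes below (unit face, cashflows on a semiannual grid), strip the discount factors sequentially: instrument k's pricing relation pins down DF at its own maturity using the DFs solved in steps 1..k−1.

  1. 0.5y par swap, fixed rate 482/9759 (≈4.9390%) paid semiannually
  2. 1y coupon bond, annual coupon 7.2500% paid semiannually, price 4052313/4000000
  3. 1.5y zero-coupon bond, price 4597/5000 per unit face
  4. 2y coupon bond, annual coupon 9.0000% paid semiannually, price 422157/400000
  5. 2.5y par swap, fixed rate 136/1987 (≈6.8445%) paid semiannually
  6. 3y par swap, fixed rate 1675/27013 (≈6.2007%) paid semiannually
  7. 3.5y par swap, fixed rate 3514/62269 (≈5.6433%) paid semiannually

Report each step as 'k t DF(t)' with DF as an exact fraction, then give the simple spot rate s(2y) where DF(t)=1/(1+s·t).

step 1 [0.5y] swap r/2=241/9759: DF=(1 − 241/9759·(0))/(1+241/9759) = 9759/10000 ≈ 0.975900
step 2 [1y] bond c/2=29/800: DF=(4052313/4000000 − 29/800·(0.975900))/(1+29/800) = 1887/2000 ≈ 0.943500
step 3 [1.5y] zero: DF = P = 4597/5000 ≈ 0.919400
step 4 [2y] bond c/2=9/200: DF=(422157/400000 − 9/200·(0.975900+0.943500+0.919400))/(1+9/200) = 8877/10000 ≈ 0.887700
step 5 [2.5y] swap r/2=68/1987: DF=(1 − 68/1987·(0.975900+0.943500+0.919400+0.887700))/(1+68/1987) = 2109/2500 ≈ 0.843600
step 6 [3y] swap r/2=1675/54026: DF=(1 − 1675/54026·(0.975900+0.943500+0.919400+0.887700+0.843600))/(1+1675/54026) = 333/400 ≈ 0.832500
step 7 [3.5y] swap r/2=1757/62269: DF=(1 − 1757/62269·(0.975900+0.943500+0.919400+0.887700+0.843600+0.832500))/(1+1757/62269) = 8243/10000 ≈ 0.824300

1 1/2 9759/10000
2 1 1887/2000
3 3/2 4597/5000
4 2 8877/10000
5 5/2 2109/2500
6 3 333/400
7 7/2 8243/10000
s(2y) = (1/(8877/10000) − 1)/(2) = 1123/17754 ≈ 6.3253%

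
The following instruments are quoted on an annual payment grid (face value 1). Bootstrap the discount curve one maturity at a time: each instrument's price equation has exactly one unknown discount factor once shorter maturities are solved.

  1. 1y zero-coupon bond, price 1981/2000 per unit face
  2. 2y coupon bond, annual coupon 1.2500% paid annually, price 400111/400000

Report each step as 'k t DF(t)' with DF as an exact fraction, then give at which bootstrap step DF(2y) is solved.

1 1 1981/2000
2 2 9757/10000
DF(2y) is solved at step 2

step 1 [1y] zero: DF = P = 1981/2000 ≈ 0.990500
step 2 [2y] bond c/1=1/80: DF=(400111/400000 − 1/80·(0.990500))/(1+1/80) = 9757/10000 ≈ 0.975700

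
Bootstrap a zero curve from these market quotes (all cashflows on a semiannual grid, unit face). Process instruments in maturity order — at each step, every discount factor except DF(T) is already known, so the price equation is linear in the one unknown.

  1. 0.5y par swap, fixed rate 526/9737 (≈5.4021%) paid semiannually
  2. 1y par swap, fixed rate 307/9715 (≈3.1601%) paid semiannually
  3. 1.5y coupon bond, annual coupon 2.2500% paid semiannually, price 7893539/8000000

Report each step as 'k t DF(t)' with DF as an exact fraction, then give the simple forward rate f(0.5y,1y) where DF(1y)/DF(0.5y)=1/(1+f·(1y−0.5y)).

1 1/2 9737/10000
2 1 9693/10000
3 3/2 9541/10000
f(0.5y,1y) = ((9737/10000)/(9693/10000) − 1)/(1/2) = 88/9693 ≈ 0.9079%

step 1 [0.5y] swap r/2=263/9737: DF=(1 − 263/9737·(0))/(1+263/9737) = 9737/10000 ≈ 0.973700
step 2 [1y] swap r/2=307/19430: DF=(1 − 307/19430·(0.973700))/(1+307/19430) = 9693/10000 ≈ 0.969300
step 3 [1.5y] bond c/2=9/800: DF=(7893539/8000000 − 9/800·(0.973700+0.969300))/(1+9/800) = 9541/10000 ≈ 0.954100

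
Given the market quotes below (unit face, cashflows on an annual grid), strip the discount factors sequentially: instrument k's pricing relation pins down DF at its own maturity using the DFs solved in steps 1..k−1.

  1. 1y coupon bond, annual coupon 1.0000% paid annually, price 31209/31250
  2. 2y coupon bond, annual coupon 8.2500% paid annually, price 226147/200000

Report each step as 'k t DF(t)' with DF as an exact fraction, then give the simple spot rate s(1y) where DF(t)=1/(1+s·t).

step 1 [1y] bond c/1=1/100: DF=(31209/31250 − 1/100·(0))/(1+1/100) = 618/625 ≈ 0.988800
step 2 [2y] bond c/1=33/400: DF=(226147/200000 − 33/400·(0.988800))/(1+33/400) = 2423/2500 ≈ 0.969200

1 1 618/625
2 2 2423/2500
s(1y) = (1/(618/625) − 1)/(1) = 7/618 ≈ 1.1327%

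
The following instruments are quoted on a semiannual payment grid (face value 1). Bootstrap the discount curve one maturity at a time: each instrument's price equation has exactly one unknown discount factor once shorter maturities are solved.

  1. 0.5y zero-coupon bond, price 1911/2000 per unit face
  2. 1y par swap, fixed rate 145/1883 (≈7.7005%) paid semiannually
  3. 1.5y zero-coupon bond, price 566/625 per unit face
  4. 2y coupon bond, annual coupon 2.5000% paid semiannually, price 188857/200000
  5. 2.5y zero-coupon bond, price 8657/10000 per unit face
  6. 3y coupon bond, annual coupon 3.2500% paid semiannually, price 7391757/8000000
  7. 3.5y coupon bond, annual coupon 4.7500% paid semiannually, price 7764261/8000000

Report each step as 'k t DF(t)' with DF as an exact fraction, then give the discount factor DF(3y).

1 1/2 1911/2000
2 1 371/400
3 3/2 566/625
4 2 4491/5000
5 5/2 8657/10000
6 3 2091/2500
7 7/2 823/1000
DF(3y) = 2091/2500 ≈ 0.836400

step 1 [0.5y] zero: DF = P = 1911/2000 ≈ 0.955500
step 2 [1y] swap r/2=145/3766: DF=(1 − 145/3766·(0.955500))/(1+145/3766) = 371/400 ≈ 0.927500
step 3 [1.5y] zero: DF = P = 566/625 ≈ 0.905600
step 4 [2y] bond c/2=1/80: DF=(188857/200000 − 1/80·(0.955500+0.927500+0.905600))/(1+1/80) = 4491/5000 ≈ 0.898200
step 5 [2.5y] zero: DF = P = 8657/10000 ≈ 0.865700
step 6 [3y] bond c/2=13/800: DF=(7391757/8000000 − 13/800·(0.955500+0.927500+0.905600+0.898200+0.865700))/(1+13/800) = 2091/2500 ≈ 0.836400
step 7 [3.5y] bond c/2=19/800: DF=(7764261/8000000 − 19/800·(0.955500+0.927500+0.905600+0.898200+0.865700+0.836400))/(1+19/800) = 823/1000 ≈ 0.823000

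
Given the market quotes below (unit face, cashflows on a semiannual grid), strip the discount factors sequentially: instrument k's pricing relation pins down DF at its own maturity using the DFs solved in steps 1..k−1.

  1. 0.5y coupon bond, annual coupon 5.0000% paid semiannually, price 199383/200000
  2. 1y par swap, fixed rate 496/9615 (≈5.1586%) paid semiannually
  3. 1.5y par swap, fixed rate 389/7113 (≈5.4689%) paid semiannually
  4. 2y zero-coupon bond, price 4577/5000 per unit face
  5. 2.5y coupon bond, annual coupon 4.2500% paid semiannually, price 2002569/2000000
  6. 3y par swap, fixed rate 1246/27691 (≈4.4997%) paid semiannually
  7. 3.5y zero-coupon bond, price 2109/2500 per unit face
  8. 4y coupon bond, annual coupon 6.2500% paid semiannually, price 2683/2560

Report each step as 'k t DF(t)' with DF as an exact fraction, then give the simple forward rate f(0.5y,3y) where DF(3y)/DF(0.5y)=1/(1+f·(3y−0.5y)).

step 1 [0.5y] bond c/2=1/40: DF=(199383/200000 − 1/40·(0))/(1+1/40) = 4863/5000 ≈ 0.972600
step 2 [1y] swap r/2=248/9615: DF=(1 − 248/9615·(0.972600))/(1+248/9615) = 594/625 ≈ 0.950400
step 3 [1.5y] swap r/2=389/14226: DF=(1 − 389/14226·(0.972600+0.950400))/(1+389/14226) = 4611/5000 ≈ 0.922200
step 4 [2y] zero: DF = P = 4577/5000 ≈ 0.915400
step 5 [2.5y] bond c/2=17/800: DF=(2002569/2000000 − 17/800·(0.972600+0.950400+0.922200+0.915400))/(1+17/800) = 4511/5000 ≈ 0.902200
step 6 [3y] swap r/2=623/27691: DF=(1 − 623/27691·(0.972600+0.950400+0.922200+0.915400+0.902200))/(1+623/27691) = 4377/5000 ≈ 0.875400
step 7 [3.5y] zero: DF = P = 2109/2500 ≈ 0.843600
step 8 [4y] bond c/2=1/32: DF=(2683/2560 − 1/32·(0.972600+0.950400+0.922200+0.915400+0.902200+0.875400+0.843600))/(1+1/32) = 8229/10000 ≈ 0.822900

1 1/2 4863/5000
2 1 594/625
3 3/2 4611/5000
4 2 4577/5000
5 5/2 4511/5000
6 3 4377/5000
7 7/2 2109/2500
8 4 8229/10000
f(0.5y,3y) = ((4863/5000)/(4377/5000) − 1)/(5/2) = 324/7295 ≈ 4.4414%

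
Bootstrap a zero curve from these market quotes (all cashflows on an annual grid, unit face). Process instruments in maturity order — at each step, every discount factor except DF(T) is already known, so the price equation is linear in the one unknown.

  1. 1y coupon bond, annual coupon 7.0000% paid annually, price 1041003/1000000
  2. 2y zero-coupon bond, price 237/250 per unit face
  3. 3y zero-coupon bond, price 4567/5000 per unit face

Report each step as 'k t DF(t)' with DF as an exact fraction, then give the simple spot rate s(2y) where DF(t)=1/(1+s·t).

step 1 [1y] bond c/1=7/100: DF=(1041003/1000000 − 7/100·(0))/(1+7/100) = 9729/10000 ≈ 0.972900
step 2 [2y] zero: DF = P = 237/250 ≈ 0.948000
step 3 [3y] zero: DF = P = 4567/5000 ≈ 0.913400

1 1 9729/10000
2 2 237/250
3 3 4567/5000
s(2y) = (1/(237/250) − 1)/(2) = 13/474 ≈ 2.7426%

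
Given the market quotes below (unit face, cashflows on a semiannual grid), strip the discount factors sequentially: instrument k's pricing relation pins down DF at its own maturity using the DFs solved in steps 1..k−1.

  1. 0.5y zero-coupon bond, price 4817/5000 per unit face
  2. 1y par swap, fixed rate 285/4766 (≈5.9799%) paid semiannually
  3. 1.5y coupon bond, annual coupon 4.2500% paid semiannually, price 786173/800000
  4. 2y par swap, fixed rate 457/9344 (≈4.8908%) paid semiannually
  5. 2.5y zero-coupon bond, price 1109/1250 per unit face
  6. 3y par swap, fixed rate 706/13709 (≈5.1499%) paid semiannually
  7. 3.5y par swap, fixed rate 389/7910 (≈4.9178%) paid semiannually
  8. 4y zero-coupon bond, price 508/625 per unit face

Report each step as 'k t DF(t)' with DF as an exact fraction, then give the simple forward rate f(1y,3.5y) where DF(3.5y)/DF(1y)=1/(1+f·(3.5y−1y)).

1 1/2 4817/5000
2 1 943/1000
3 3/2 4613/5000
4 2 4543/5000
5 5/2 1109/1250
6 3 2147/2500
7 7/2 2111/2500
8 4 508/625
f(1y,3.5y) = ((943/1000)/(2111/2500) − 1)/(5/2) = 493/10555 ≈ 4.6708%

step 1 [0.5y] zero: DF = P = 4817/5000 ≈ 0.963400
step 2 [1y] swap r/2=285/9532: DF=(1 − 285/9532·(0.963400))/(1+285/9532) = 943/1000 ≈ 0.943000
step 3 [1.5y] bond c/2=17/800: DF=(786173/800000 − 17/800·(0.963400+0.943000))/(1+17/800) = 4613/5000 ≈ 0.922600
step 4 [2y] swap r/2=457/18688: DF=(1 − 457/18688·(0.963400+0.943000+0.922600))/(1+457/18688) = 4543/5000 ≈ 0.908600
step 5 [2.5y] zero: DF = P = 1109/1250 ≈ 0.887200
step 6 [3y] swap r/2=353/13709: DF=(1 − 353/13709·(0.963400+0.943000+0.922600+0.908600+0.887200))/(1+353/13709) = 2147/2500 ≈ 0.858800
step 7 [3.5y] swap r/2=389/15820: DF=(1 − 389/15820·(0.963400+0.943000+0.922600+0.908600+0.887200+0.858800))/(1+389/15820) = 2111/2500 ≈ 0.844400
step 8 [4y] zero: DF = P = 508/625 ≈ 0.812800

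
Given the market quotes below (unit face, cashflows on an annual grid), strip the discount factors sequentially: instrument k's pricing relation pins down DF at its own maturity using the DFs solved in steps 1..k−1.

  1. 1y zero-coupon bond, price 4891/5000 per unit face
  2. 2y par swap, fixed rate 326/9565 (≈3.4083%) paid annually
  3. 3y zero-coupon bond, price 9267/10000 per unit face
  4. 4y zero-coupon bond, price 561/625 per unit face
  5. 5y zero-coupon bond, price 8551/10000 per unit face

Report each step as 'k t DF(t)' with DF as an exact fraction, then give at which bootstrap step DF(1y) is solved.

step 1 [1y] zero: DF = P = 4891/5000 ≈ 0.978200
step 2 [2y] swap r/1=326/9565: DF=(1 − 326/9565·(0.978200))/(1+326/9565) = 2337/2500 ≈ 0.934800
step 3 [3y] zero: DF = P = 9267/10000 ≈ 0.926700
step 4 [4y] zero: DF = P = 561/625 ≈ 0.897600
step 5 [5y] zero: DF = P = 8551/10000 ≈ 0.855100

1 1 4891/5000
2 2 2337/2500
3 3 9267/10000
4 4 561/625
5 5 8551/10000
DF(1y) is solved at step 1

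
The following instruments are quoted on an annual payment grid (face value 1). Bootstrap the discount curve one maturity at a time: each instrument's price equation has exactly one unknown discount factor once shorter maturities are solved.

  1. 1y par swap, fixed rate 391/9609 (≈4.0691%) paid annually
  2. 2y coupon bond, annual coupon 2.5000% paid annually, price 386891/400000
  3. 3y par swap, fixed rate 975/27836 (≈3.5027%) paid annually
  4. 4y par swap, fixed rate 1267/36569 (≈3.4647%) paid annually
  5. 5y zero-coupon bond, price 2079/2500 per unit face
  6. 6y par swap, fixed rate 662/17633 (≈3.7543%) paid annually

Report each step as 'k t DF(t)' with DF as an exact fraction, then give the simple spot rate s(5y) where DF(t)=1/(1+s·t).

1 1 9609/10000
2 2 4601/5000
3 3 361/400
4 4 8733/10000
5 5 2079/2500
6 6 4007/5000
s(5y) = (1/(2079/2500) − 1)/(5) = 421/10395 ≈ 4.0500%

step 1 [1y] swap r/1=391/9609: DF=(1 − 391/9609·(0))/(1+391/9609) = 9609/10000 ≈ 0.960900
step 2 [2y] bond c/1=1/40: DF=(386891/400000 − 1/40·(0.960900))/(1+1/40) = 4601/5000 ≈ 0.920200
step 3 [3y] swap r/1=975/27836: DF=(1 − 975/27836·(0.960900+0.920200))/(1+975/27836) = 361/400 ≈ 0.902500
step 4 [4y] swap r/1=1267/36569: DF=(1 − 1267/36569·(0.960900+0.920200+0.902500))/(1+1267/36569) = 8733/10000 ≈ 0.873300
step 5 [5y] zero: DF = P = 2079/2500 ≈ 0.831600
step 6 [6y] swap r/1=662/17633: DF=(1 − 662/17633·(0.960900+0.920200+0.902500+0.873300+0.831600))/(1+662/17633) = 4007/5000 ≈ 0.801400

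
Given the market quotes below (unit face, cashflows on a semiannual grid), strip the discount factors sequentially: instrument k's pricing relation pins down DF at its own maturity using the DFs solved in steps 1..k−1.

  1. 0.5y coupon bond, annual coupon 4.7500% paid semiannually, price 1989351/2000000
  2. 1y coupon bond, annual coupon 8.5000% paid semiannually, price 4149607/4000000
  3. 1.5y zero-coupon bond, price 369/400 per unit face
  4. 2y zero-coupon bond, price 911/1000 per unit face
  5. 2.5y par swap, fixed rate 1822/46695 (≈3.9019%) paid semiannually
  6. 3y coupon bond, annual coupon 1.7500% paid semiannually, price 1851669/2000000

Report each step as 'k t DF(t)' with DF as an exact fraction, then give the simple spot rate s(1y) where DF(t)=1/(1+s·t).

step 1 [0.5y] bond c/2=19/800: DF=(1989351/2000000 − 19/800·(0))/(1+19/800) = 2429/2500 ≈ 0.971600
step 2 [1y] bond c/2=17/400: DF=(4149607/4000000 − 17/400·(0.971600))/(1+17/400) = 1911/2000 ≈ 0.955500
step 3 [1.5y] zero: DF = P = 369/400 ≈ 0.922500
step 4 [2y] zero: DF = P = 911/1000 ≈ 0.911000
step 5 [2.5y] swap r/2=911/46695: DF=(1 − 911/46695·(0.971600+0.955500+0.922500+0.911000))/(1+911/46695) = 9089/10000 ≈ 0.908900
step 6 [3y] bond c/2=7/800: DF=(1851669/2000000 − 7/800·(0.971600+0.955500+0.922500+0.911000+0.908900))/(1+7/800) = 8773/10000 ≈ 0.877300

1 1/2 2429/2500
2 1 1911/2000
3 3/2 369/400
4 2 911/1000
5 5/2 9089/10000
6 3 8773/10000
s(1y) = (1/(1911/2000) − 1)/(1) = 89/1911 ≈ 4.6572%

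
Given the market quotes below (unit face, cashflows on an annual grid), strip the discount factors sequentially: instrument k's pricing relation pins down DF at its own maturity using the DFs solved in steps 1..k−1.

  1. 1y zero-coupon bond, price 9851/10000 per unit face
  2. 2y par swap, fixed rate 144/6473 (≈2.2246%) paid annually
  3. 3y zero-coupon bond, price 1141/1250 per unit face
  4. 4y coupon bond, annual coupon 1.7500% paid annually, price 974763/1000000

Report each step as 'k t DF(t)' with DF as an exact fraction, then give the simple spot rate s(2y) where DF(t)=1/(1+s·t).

step 1 [1y] zero: DF = P = 9851/10000 ≈ 0.985100
step 2 [2y] swap r/1=144/6473: DF=(1 − 144/6473·(0.985100))/(1+144/6473) = 598/625 ≈ 0.956800
step 3 [3y] zero: DF = P = 1141/1250 ≈ 0.912800
step 4 [4y] bond c/1=7/400: DF=(974763/1000000 − 7/400·(0.985100+0.956800+0.912800))/(1+7/400) = 9089/10000 ≈ 0.908900

1 1 9851/10000
2 2 598/625
3 3 1141/1250
4 4 9089/10000
s(2y) = (1/(598/625) − 1)/(2) = 27/1196 ≈ 2.2575%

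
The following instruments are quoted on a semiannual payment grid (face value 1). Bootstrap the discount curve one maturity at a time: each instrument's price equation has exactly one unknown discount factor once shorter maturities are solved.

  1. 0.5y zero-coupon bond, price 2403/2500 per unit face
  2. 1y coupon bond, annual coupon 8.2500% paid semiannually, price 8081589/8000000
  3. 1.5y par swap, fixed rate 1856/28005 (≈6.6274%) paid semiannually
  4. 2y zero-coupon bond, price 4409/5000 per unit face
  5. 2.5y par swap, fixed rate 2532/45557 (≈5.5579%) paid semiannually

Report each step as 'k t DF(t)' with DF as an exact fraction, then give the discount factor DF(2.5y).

step 1 [0.5y] zero: DF = P = 2403/2500 ≈ 0.961200
step 2 [1y] bond c/2=33/800: DF=(8081589/8000000 − 33/800·(0.961200))/(1+33/800) = 9321/10000 ≈ 0.932100
step 3 [1.5y] swap r/2=928/28005: DF=(1 − 928/28005·(0.961200+0.932100))/(1+928/28005) = 567/625 ≈ 0.907200
step 4 [2y] zero: DF = P = 4409/5000 ≈ 0.881800
step 5 [2.5y] swap r/2=1266/45557: DF=(1 − 1266/45557·(0.961200+0.932100+0.907200+0.881800))/(1+1266/45557) = 4367/5000 ≈ 0.873400

1 1/2 2403/2500
2 1 9321/10000
3 3/2 567/625
4 2 4409/5000
5 5/2 4367/5000
DF(2.5y) = 4367/5000 ≈ 0.873400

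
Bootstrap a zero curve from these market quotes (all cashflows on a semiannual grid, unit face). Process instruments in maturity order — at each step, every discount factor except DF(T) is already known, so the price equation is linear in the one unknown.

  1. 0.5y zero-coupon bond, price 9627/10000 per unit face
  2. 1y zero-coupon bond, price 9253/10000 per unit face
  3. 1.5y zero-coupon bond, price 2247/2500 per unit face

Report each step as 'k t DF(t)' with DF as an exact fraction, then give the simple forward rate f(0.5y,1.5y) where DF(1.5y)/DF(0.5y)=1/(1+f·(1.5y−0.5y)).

1 1/2 9627/10000
2 1 9253/10000
3 3/2 2247/2500
f(0.5y,1.5y) = ((9627/10000)/(2247/2500) − 1)/(1) = 213/2996 ≈ 7.1095%

step 1 [0.5y] zero: DF = P = 9627/10000 ≈ 0.962700
step 2 [1y] zero: DF = P = 9253/10000 ≈ 0.925300
step 3 [1.5y] zero: DF = P = 2247/2500 ≈ 0.898800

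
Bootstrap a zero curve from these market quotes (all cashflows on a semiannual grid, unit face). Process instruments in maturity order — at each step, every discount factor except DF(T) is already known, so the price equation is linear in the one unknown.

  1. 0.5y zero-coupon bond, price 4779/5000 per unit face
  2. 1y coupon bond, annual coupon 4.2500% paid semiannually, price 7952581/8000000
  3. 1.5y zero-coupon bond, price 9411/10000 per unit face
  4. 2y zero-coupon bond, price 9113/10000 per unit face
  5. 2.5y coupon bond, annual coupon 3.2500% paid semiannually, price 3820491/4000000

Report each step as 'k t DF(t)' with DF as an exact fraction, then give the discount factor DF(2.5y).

step 1 [0.5y] zero: DF = P = 4779/5000 ≈ 0.955800
step 2 [1y] bond c/2=17/800: DF=(7952581/8000000 − 17/800·(0.955800))/(1+17/800) = 1907/2000 ≈ 0.953500
step 3 [1.5y] zero: DF = P = 9411/10000 ≈ 0.941100
step 4 [2y] zero: DF = P = 9113/10000 ≈ 0.911300
step 5 [2.5y] bond c/2=13/800: DF=(3820491/4000000 − 13/800·(0.955800+0.953500+0.941100+0.911300))/(1+13/800) = 8797/10000 ≈ 0.879700

1 1/2 4779/5000
2 1 1907/2000
3 3/2 9411/10000
4 2 9113/10000
5 5/2 8797/10000
DF(2.5y) = 8797/10000 ≈ 0.879700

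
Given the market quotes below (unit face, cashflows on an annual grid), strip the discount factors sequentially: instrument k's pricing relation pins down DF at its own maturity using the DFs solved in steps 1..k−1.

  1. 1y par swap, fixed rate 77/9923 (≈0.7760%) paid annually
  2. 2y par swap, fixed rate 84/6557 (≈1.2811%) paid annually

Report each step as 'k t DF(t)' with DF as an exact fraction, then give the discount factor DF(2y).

step 1 [1y] swap r/1=77/9923: DF=(1 − 77/9923·(0))/(1+77/9923) = 9923/10000 ≈ 0.992300
step 2 [2y] swap r/1=84/6557: DF=(1 − 84/6557·(0.992300))/(1+84/6557) = 2437/2500 ≈ 0.974800

1 1 9923/10000
2 2 2437/2500
DF(2y) = 2437/2500 ≈ 0.974800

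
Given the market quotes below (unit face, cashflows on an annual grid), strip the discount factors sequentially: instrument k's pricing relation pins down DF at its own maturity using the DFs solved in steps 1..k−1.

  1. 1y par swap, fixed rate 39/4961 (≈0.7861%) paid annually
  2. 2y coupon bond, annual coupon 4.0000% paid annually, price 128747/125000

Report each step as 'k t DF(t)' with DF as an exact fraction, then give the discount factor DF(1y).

step 1 [1y] swap r/1=39/4961: DF=(1 − 39/4961·(0))/(1+39/4961) = 4961/5000 ≈ 0.992200
step 2 [2y] bond c/1=1/25: DF=(128747/125000 − 1/25·(0.992200))/(1+1/25) = 4761/5000 ≈ 0.952200

1 1 4961/5000
2 2 4761/5000
DF(1y) = 4961/5000 ≈ 0.992200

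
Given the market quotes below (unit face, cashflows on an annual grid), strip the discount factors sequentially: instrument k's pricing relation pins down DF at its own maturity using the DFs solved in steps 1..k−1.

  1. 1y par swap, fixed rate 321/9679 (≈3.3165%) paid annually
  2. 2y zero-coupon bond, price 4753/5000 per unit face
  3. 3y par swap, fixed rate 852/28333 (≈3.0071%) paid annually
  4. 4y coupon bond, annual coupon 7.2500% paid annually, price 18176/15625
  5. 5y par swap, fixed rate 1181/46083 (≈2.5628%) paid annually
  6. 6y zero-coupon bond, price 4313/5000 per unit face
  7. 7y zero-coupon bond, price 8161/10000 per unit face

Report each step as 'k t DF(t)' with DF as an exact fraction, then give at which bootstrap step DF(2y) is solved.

step 1 [1y] swap r/1=321/9679: DF=(1 − 321/9679·(0))/(1+321/9679) = 9679/10000 ≈ 0.967900
step 2 [2y] zero: DF = P = 4753/5000 ≈ 0.950600
step 3 [3y] swap r/1=852/28333: DF=(1 − 852/28333·(0.967900+0.950600))/(1+852/28333) = 2287/2500 ≈ 0.914800
step 4 [4y] bond c/1=29/400: DF=(18176/15625 − 29/400·(0.967900+0.950600+0.914800))/(1+29/400) = 8931/10000 ≈ 0.893100
step 5 [5y] swap r/1=1181/46083: DF=(1 − 1181/46083·(0.967900+0.950600+0.914800+0.893100))/(1+1181/46083) = 8819/10000 ≈ 0.881900
step 6 [6y] zero: DF = P = 4313/5000 ≈ 0.862600
step 7 [7y] zero: DF = P = 8161/10000 ≈ 0.816100

1 1 9679/10000
2 2 4753/5000
3 3 2287/2500
4 4 8931/10000
5 5 8819/10000
6 6 4313/5000
7 7 8161/10000
DF(2y) is solved at step 2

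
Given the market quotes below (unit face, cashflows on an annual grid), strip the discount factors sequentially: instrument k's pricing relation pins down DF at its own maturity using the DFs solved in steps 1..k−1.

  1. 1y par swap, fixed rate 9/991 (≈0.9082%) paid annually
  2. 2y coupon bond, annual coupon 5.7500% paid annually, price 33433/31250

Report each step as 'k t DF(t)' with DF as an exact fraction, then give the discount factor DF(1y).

1 1 991/1000
2 2 4789/5000
DF(1y) = 991/1000 ≈ 0.991000

step 1 [1y] swap r/1=9/991: DF=(1 − 9/991·(0))/(1+9/991) = 991/1000 ≈ 0.991000
step 2 [2y] bond c/1=23/400: DF=(33433/31250 − 23/400·(0.991000))/(1+23/400) = 4789/5000 ≈ 0.957800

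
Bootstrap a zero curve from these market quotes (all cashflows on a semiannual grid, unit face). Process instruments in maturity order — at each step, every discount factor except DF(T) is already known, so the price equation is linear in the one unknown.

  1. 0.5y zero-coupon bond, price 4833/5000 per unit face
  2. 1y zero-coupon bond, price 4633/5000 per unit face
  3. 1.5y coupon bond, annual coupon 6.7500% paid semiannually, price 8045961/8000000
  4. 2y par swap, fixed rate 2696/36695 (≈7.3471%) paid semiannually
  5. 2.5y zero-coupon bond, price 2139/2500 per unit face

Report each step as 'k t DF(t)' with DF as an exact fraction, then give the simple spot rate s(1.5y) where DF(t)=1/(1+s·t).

1 1/2 4833/5000
2 1 4633/5000
3 3/2 9111/10000
4 2 2163/2500
5 5/2 2139/2500
s(1.5y) = (1/(9111/10000) − 1)/(3/2) = 1778/27333 ≈ 6.5050%

step 1 [0.5y] zero: DF = P = 4833/5000 ≈ 0.966600
step 2 [1y] zero: DF = P = 4633/5000 ≈ 0.926600
step 3 [1.5y] bond c/2=27/800: DF=(8045961/8000000 − 27/800·(0.966600+0.926600))/(1+27/800) = 9111/10000 ≈ 0.911100
step 4 [2y] swap r/2=1348/36695: DF=(1 − 1348/36695·(0.966600+0.926600+0.911100))/(1+1348/36695) = 2163/2500 ≈ 0.865200
step 5 [2.5y] zero: DF = P = 2139/2500 ≈ 0.855600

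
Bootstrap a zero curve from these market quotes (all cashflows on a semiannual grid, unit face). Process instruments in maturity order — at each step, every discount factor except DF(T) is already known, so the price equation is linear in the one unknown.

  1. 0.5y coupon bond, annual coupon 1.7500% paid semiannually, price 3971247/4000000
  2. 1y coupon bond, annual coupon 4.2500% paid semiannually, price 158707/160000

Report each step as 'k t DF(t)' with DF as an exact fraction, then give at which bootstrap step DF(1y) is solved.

1 1/2 4921/5000
2 1 2377/2500
DF(1y) is solved at step 2

step 1 [0.5y] bond c/2=7/800: DF=(3971247/4000000 − 7/800·(0))/(1+7/800) = 4921/5000 ≈ 0.984200
step 2 [1y] bond c/2=17/800: DF=(158707/160000 − 17/800·(0.984200))/(1+17/800) = 2377/2500 ≈ 0.950800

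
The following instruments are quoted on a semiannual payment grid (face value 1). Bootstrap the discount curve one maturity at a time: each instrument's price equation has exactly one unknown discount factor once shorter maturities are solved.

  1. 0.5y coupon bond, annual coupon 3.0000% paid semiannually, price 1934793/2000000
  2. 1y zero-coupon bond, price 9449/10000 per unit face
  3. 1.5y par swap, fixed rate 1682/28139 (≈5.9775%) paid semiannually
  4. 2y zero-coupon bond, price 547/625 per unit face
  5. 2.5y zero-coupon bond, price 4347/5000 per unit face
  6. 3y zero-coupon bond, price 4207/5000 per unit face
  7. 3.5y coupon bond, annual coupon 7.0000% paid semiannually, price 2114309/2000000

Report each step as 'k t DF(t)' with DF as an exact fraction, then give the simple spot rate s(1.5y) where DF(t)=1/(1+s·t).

1 1/2 9531/10000
2 1 9449/10000
3 3/2 9159/10000
4 2 547/625
5 5/2 4347/5000
6 3 4207/5000
7 7/2 2097/2500
s(1.5y) = (1/(9159/10000) − 1)/(3/2) = 1682/27477 ≈ 6.1215%

step 1 [0.5y] bond c/2=3/200: DF=(1934793/2000000 − 3/200·(0))/(1+3/200) = 9531/10000 ≈ 0.953100
step 2 [1y] zero: DF = P = 9449/10000 ≈ 0.944900
step 3 [1.5y] swap r/2=841/28139: DF=(1 − 841/28139·(0.953100+0.944900))/(1+841/28139) = 9159/10000 ≈ 0.915900
step 4 [2y] zero: DF = P = 547/625 ≈ 0.875200
step 5 [2.5y] zero: DF = P = 4347/5000 ≈ 0.869400
step 6 [3y] zero: DF = P = 4207/5000 ≈ 0.841400
step 7 [3.5y] bond c/2=7/200: DF=(2114309/2000000 − 7/200·(0.953100+0.944900+0.915900+0.875200+0.869400+0.841400))/(1+7/200) = 2097/2500 ≈ 0.838800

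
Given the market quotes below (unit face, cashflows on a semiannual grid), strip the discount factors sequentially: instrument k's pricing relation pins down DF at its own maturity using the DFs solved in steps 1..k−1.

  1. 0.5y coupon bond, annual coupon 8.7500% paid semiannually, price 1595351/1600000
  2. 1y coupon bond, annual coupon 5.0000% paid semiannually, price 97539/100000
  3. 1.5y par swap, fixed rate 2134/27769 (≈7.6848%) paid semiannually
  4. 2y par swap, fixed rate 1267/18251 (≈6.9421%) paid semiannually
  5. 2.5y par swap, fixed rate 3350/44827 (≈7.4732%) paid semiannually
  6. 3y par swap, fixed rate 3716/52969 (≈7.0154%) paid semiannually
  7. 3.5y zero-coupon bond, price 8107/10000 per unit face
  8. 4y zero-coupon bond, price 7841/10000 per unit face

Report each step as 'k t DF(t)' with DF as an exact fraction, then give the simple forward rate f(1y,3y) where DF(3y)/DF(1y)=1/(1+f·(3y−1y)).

step 1 [0.5y] bond c/2=7/160: DF=(1595351/1600000 − 7/160·(0))/(1+7/160) = 9553/10000 ≈ 0.955300
step 2 [1y] bond c/2=1/40: DF=(97539/100000 − 1/40·(0.955300))/(1+1/40) = 9283/10000 ≈ 0.928300
step 3 [1.5y] swap r/2=1067/27769: DF=(1 − 1067/27769·(0.955300+0.928300))/(1+1067/27769) = 8933/10000 ≈ 0.893300
step 4 [2y] swap r/2=1267/36502: DF=(1 − 1267/36502·(0.955300+0.928300+0.893300))/(1+1267/36502) = 8733/10000 ≈ 0.873300
step 5 [2.5y] swap r/2=1675/44827: DF=(1 − 1675/44827·(0.955300+0.928300+0.893300+0.873300))/(1+1675/44827) = 333/400 ≈ 0.832500
step 6 [3y] swap r/2=1858/52969: DF=(1 − 1858/52969·(0.955300+0.928300+0.893300+0.873300+0.832500))/(1+1858/52969) = 4071/5000 ≈ 0.814200
step 7 [3.5y] zero: DF = P = 8107/10000 ≈ 0.810700
step 8 [4y] zero: DF = P = 7841/10000 ≈ 0.784100

1 1/2 9553/10000
2 1 9283/10000
3 3/2 8933/10000
4 2 8733/10000
5 5/2 333/400
6 3 4071/5000
7 7/2 8107/10000
8 4 7841/10000
f(1y,3y) = ((9283/10000)/(4071/5000) − 1)/(2) = 1141/16284 ≈ 7.0069%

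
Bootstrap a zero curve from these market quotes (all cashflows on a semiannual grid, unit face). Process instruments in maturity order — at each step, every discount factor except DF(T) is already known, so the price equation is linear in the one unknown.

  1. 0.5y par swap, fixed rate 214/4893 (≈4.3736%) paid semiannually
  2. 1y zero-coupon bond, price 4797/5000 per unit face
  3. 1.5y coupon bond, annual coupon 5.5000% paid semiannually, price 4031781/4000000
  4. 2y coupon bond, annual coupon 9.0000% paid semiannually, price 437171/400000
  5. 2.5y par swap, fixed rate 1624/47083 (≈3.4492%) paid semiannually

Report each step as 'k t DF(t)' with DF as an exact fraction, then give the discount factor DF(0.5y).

1 1/2 4893/5000
2 1 4797/5000
3 3/2 9291/10000
4 2 1153/1250
5 5/2 2297/2500
DF(0.5y) = 4893/5000 ≈ 0.978600

step 1 [0.5y] swap r/2=107/4893: DF=(1 − 107/4893·(0))/(1+107/4893) = 4893/5000 ≈ 0.978600
step 2 [1y] zero: DF = P = 4797/5000 ≈ 0.959400
step 3 [1.5y] bond c/2=11/400: DF=(4031781/4000000 − 11/400·(0.978600+0.959400))/(1+11/400) = 9291/10000 ≈ 0.929100
step 4 [2y] bond c/2=9/200: DF=(437171/400000 − 9/200·(0.978600+0.959400+0.929100))/(1+9/200) = 1153/1250 ≈ 0.922400
step 5 [2.5y] swap r/2=812/47083: DF=(1 − 812/47083·(0.978600+0.959400+0.929100+0.922400))/(1+812/47083) = 2297/2500 ≈ 0.918800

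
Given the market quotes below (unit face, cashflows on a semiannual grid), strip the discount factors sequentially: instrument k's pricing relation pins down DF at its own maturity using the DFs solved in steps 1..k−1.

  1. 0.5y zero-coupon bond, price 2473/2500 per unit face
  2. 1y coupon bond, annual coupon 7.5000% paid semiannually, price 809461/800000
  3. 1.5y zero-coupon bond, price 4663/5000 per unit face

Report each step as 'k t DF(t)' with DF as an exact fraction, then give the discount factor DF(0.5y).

1 1/2 2473/2500
2 1 1879/2000
3 3/2 4663/5000
DF(0.5y) = 2473/2500 ≈ 0.989200

step 1 [0.5y] zero: DF = P = 2473/2500 ≈ 0.989200
step 2 [1y] bond c/2=3/80: DF=(809461/800000 − 3/80·(0.989200))/(1+3/80) = 1879/2000 ≈ 0.939500
step 3 [1.5y] zero: DF = P = 4663/5000 ≈ 0.932600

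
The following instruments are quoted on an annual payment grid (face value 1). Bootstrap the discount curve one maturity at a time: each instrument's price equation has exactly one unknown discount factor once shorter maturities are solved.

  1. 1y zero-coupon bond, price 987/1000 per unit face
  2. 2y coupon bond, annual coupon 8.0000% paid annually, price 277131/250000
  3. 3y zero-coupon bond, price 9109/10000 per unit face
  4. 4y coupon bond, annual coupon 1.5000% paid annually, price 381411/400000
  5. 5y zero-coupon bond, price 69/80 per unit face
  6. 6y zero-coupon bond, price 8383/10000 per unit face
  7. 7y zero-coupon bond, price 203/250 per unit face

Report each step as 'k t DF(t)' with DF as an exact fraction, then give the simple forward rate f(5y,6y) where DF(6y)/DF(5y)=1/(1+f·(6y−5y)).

step 1 [1y] zero: DF = P = 987/1000 ≈ 0.987000
step 2 [2y] bond c/1=2/25: DF=(277131/250000 − 2/25·(0.987000))/(1+2/25) = 9533/10000 ≈ 0.953300
step 3 [3y] zero: DF = P = 9109/10000 ≈ 0.910900
step 4 [4y] bond c/1=3/200: DF=(381411/400000 − 3/200·(0.987000+0.953300+0.910900))/(1+3/200) = 8973/10000 ≈ 0.897300
step 5 [5y] zero: DF = P = 69/80 ≈ 0.862500
step 6 [6y] zero: DF = P = 8383/10000 ≈ 0.838300
step 7 [7y] zero: DF = P = 203/250 ≈ 0.812000

1 1 987/1000
2 2 9533/10000
3 3 9109/10000
4 4 8973/10000
5 5 69/80
6 6 8383/10000
7 7 203/250
f(5y,6y) = ((69/80)/(8383/10000) − 1)/(1) = 242/8383 ≈ 2.8868%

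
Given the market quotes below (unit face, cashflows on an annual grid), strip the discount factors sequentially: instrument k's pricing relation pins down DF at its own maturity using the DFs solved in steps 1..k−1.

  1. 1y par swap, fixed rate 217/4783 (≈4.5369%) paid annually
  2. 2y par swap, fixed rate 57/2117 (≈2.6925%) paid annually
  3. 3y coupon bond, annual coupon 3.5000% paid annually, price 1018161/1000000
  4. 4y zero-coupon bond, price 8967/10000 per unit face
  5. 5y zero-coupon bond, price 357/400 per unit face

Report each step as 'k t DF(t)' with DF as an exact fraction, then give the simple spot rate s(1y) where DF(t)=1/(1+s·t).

step 1 [1y] swap r/1=217/4783: DF=(1 − 217/4783·(0))/(1+217/4783) = 4783/5000 ≈ 0.956600
step 2 [2y] swap r/1=57/2117: DF=(1 − 57/2117·(0.956600))/(1+57/2117) = 9487/10000 ≈ 0.948700
step 3 [3y] bond c/1=7/200: DF=(1018161/1000000 − 7/200·(0.956600+0.948700))/(1+7/200) = 9193/10000 ≈ 0.919300
step 4 [4y] zero: DF = P = 8967/10000 ≈ 0.896700
step 5 [5y] zero: DF = P = 357/400 ≈ 0.892500

1 1 4783/5000
2 2 9487/10000
3 3 9193/10000
4 4 8967/10000
5 5 357/400
s(1y) = (1/(4783/5000) − 1)/(1) = 217/4783 ≈ 4.5369%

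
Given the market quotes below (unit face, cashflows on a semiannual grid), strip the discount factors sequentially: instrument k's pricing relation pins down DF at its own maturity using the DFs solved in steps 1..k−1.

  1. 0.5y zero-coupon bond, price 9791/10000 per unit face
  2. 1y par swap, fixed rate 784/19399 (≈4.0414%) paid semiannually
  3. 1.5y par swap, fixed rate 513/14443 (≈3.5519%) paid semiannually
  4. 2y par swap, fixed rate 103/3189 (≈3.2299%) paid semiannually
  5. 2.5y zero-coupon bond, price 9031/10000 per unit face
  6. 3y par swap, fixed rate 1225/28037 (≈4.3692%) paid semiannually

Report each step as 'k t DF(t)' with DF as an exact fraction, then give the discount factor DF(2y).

1 1/2 9791/10000
2 1 1201/1250
3 3/2 9487/10000
4 2 4691/5000
5 5/2 9031/10000
6 3 351/400
DF(2y) = 4691/5000 ≈ 0.938200

step 1 [0.5y] zero: DF = P = 9791/10000 ≈ 0.979100
step 2 [1y] swap r/2=392/19399: DF=(1 − 392/19399·(0.979100))/(1+392/19399) = 1201/1250 ≈ 0.960800
step 3 [1.5y] swap r/2=513/28886: DF=(1 − 513/28886·(0.979100+0.960800))/(1+513/28886) = 9487/10000 ≈ 0.948700
step 4 [2y] swap r/2=103/6378: DF=(1 − 103/6378·(0.979100+0.960800+0.948700))/(1+103/6378) = 4691/5000 ≈ 0.938200
step 5 [2.5y] zero: DF = P = 9031/10000 ≈ 0.903100
step 6 [3y] swap r/2=1225/56074: DF=(1 − 1225/56074·(0.979100+0.960800+0.948700+0.938200+0.903100))/(1+1225/56074) = 351/400 ≈ 0.877500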